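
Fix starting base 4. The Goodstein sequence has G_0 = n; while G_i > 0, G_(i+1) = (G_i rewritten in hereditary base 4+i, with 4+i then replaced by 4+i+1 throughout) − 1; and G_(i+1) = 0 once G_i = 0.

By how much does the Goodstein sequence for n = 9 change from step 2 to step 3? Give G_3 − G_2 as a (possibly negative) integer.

0

G_0=9  [base 4] 2·4 + 1  →[4↦5]→  2·5 + 1 = 11  −1 ⇒ G_1=10
G_1=10  [base 5] 2·5  →[5↦6]→  2·6 = 12  −1 ⇒ G_2=11
G_2=11  [base 6] 6 + 5  →[6↦7]→  7 + 5 = 12  −1 ⇒ G_3=11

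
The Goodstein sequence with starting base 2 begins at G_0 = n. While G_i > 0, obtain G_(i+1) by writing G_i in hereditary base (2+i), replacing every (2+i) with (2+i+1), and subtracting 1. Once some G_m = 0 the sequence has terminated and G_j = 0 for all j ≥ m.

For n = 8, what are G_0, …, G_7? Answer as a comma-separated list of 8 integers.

8 —HB2→ 2^(2 + 1) —bump→ 3^(3 + 1) = 81 —(−1)→ 80
80 —HB3→ 2·3^3 + 2·3^2 + 2·3 + 2 —bump→ 2·4^4 + 2·4^2 + 2·4 + 2 = 554 —(−1)→ 553
553 —HB4→ 2·4^4 + 2·4^2 + 2·4 + 1 —bump→ 2·5^5 + 2·5^2 + 2·5 + 1 = 6311 —(−1)→ 6310
6310 —HB5→ 2·5^5 + 2·5^2 + 2·5 —bump→ 2·6^6 + 2·6^2 + 2·6 = 93396 —(−1)→ 93395
93395 —HB6→ 2·6^6 + 2·6^2 + 6 + 5 —bump→ 2·7^7 + 2·7^2 + 7 + 5 = 1647196 —(−1)→ 1647195
1647195 —HB7→ 2·7^7 + 2·7^2 + 7 + 4 —bump→ 2·8^8 + 2·8^2 + 8 + 4 = 33554572 —(−1)→ 33554571
33554571 —HB8→ 2·8^8 + 2·8^2 + 8 + 3 —bump→ 2·9^9 + 2·9^2 + 9 + 3 = 774841152 —(−1)→ 774841151

8, 80, 553, 6310, 93395, 1647195, 33554571, 774841151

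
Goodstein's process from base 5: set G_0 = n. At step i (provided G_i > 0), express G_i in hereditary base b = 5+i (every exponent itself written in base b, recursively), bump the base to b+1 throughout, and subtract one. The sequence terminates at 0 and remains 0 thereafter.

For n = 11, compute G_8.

13

step 0: 11 = 2·5 + 1; sub 6 for 5: 2·6 + 1; = 13; G_1 = 13−1 = 12
step 1: 12 = 2·6; sub 7 for 6: 2·7; = 14; G_2 = 14−1 = 13
step 2: 13 = 7 + 6; sub 8 for 7: 8 + 6; = 14; G_3 = 14−1 = 13
step 3: 13 = 8 + 5; sub 9 for 8: 9 + 5; = 14; G_4 = 14−1 = 13
step 4: 13 = 9 + 4; sub 10 for 9: 10 + 4; = 14; G_5 = 14−1 = 13
step 5: 13 = 10 + 3; sub 11 for 10: 11 + 3; = 14; G_6 = 14−1 = 13
step 6: 13 = 11 + 2; sub 12 for 11: 12 + 2; = 14; G_7 = 14−1 = 13
step 7: 13 = 12 + 1; sub 13 for 12: 13 + 1; = 14; G_8 = 14−1 = 13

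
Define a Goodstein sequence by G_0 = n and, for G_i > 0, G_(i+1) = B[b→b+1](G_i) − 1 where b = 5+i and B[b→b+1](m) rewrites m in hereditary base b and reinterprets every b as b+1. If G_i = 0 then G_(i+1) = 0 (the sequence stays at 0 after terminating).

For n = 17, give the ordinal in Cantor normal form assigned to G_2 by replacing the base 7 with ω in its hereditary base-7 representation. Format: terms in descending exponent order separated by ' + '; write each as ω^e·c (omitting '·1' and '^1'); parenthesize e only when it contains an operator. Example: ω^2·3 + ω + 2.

ω·3

[0] 17 ≡ 3·5 + 2 (base 5). Lift 6: 20. −1: 19.
[1] 19 ≡ 3·6 + 1 (base 6). Lift 7: 22. −1: 21.
[2] 21 ≡ 3·7 (base 7). Lift 8: 24. −1: 23.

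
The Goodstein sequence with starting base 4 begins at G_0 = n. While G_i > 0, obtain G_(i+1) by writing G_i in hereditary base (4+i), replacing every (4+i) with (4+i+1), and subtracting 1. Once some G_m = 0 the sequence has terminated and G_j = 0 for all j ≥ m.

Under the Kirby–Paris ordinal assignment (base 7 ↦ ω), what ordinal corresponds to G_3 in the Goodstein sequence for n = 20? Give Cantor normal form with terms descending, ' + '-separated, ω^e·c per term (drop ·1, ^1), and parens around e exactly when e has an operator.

ω^2 + 2

G_0=20  [base 4] 4^2 + 4  →[4↦5]→  5^2 + 5 = 30  −1 ⇒ G_1=29
G_1=29  [base 5] 5^2 + 4  →[5↦6]→  6^2 + 4 = 40  −1 ⇒ G_2=39
G_2=39  [base 6] 6^2 + 3  →[6↦7]→  7^2 + 3 = 52  −1 ⇒ G_3=51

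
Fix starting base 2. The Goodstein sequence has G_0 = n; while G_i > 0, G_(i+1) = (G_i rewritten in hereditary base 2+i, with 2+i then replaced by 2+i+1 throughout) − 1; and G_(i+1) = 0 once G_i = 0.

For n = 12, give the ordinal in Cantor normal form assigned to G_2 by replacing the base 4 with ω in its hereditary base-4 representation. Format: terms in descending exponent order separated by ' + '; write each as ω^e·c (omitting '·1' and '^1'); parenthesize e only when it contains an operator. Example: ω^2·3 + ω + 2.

ω^(ω + 1) + ω^2·2 + ω·2 + 1

base 2: 12 = 2^(2 + 1) + 2^2; at 3: 3^(3 + 1) + 3^3 = 108; next = 107
base 3: 107 = 3^(3 + 1) + 2·3^2 + 2·3 + 2; at 4: 4^(4 + 1) + 2·4^2 + 2·4 + 2 = 1066; next = 1065
base 4: 1065 = 4^(4 + 1) + 2·4^2 + 2·4 + 1; at 5: 5^(5 + 1) + 2·5^2 + 2·5 + 1 = 15686; next = 15685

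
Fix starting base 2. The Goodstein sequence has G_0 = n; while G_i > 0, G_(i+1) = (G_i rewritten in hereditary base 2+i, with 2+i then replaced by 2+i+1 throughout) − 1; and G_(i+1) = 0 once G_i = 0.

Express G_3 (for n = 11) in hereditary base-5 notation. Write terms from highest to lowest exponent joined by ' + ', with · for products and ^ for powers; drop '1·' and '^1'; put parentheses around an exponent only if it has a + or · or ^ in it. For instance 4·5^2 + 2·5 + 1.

[0] 11 ≡ 2^(2 + 1) + 2 + 1 (base 2). Lift 3: 85. −1: 84.
[1] 84 ≡ 3^(3 + 1) + 3 (base 3). Lift 4: 1028. −1: 1027.
[2] 1027 ≡ 4^(4 + 1) + 3 (base 4). Lift 5: 15628. −1: 15627.
[3] 15627 ≡ 5^(5 + 1) + 2 (base 5). Lift 6: 279938. −1: 279937.

5^(5 + 1) + 2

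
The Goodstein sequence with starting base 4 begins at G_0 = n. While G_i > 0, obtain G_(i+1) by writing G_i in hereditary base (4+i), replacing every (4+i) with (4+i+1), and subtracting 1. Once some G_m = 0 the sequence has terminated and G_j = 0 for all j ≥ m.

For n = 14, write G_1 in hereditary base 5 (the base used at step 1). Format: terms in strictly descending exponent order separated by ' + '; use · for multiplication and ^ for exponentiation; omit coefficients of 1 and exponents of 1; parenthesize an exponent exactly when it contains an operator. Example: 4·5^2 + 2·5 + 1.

i=0: 14 = 3·4 + 2 (b=4); 4→5: 3·5 + 2 = 17; 17−1 = 16
i=1: 16 = 3·5 + 1 (b=5); 5→6: 3·6 + 1 = 19; 19−1 = 18

3·5 + 1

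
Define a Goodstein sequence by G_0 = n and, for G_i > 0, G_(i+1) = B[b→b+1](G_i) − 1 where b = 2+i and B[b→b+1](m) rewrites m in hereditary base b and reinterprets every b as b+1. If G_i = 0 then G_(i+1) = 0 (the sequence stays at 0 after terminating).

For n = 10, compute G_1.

83

[0] 10 ≡ 2^(2 + 1) + 2 (base 2). Lift 3: 84. −1: 83.
[1] 83 ≡ 3^(3 + 1) + 2 (base 3). Lift 4: 1026. −1: 1025.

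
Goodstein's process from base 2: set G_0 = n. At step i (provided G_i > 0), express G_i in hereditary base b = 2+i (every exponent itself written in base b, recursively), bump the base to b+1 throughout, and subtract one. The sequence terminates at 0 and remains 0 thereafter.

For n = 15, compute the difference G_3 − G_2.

17469

base 2: 15 = 2^(2 + 1) + 2^2 + 2 + 1; at 3: 3^(3 + 1) + 3^3 + 3 + 1 = 112; next = 111
base 3: 111 = 3^(3 + 1) + 3^3 + 3; at 4: 4^(4 + 1) + 4^4 + 4 = 1284; next = 1283
base 4: 1283 = 4^(4 + 1) + 4^4 + 3; at 5: 5^(5 + 1) + 5^5 + 3 = 18753; next = 18752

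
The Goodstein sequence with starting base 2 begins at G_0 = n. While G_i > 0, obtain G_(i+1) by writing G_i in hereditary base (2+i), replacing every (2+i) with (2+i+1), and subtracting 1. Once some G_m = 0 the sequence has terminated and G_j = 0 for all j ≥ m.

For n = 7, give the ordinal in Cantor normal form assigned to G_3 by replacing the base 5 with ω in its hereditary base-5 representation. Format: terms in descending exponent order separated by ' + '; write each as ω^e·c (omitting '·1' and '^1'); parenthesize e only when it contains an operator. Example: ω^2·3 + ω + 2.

i=0: 7 = 2^2 + 2 + 1 (b=2); 2→3: 3^3 + 3 + 1 = 31; 31−1 = 30
i=1: 30 = 3^3 + 3 (b=3); 3→4: 4^4 + 4 = 260; 260−1 = 259
i=2: 259 = 4^4 + 3 (b=4); 4→5: 5^5 + 3 = 3128; 3128−1 = 3127
i=3: 3127 = 5^5 + 2 (b=5); 5→6: 6^6 + 2 = 46658; 46658−1 = 46657

ω^ω + 2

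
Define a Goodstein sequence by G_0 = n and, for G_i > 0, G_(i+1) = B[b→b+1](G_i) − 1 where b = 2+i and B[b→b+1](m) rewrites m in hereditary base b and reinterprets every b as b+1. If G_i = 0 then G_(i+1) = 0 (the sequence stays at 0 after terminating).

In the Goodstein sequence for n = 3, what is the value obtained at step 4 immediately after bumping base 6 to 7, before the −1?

1

base 2: 3 = 2 + 1; at 3: 3 + 1 = 4; next = 3
base 3: 3 = 3; at 4: 4 = 4; next = 3
base 4: 3 = 3; at 5: 3 = 3; next = 2
base 5: 2 = 2; at 6: 2 = 2; next = 1
base 6: 1 = 1; at 7: 1 = 1; next = 0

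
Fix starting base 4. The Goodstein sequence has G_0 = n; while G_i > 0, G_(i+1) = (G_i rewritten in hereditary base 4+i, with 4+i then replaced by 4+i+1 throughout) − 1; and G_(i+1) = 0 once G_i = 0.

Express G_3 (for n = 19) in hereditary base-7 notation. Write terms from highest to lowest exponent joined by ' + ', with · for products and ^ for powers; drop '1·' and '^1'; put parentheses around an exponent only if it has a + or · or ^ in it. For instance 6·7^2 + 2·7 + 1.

G_0=19  [base 4] 4^2 + 3  →[4↦5]→  5^2 + 3 = 28  −1 ⇒ G_1=27
G_1=27  [base 5] 5^2 + 2  →[5↦6]→  6^2 + 2 = 38  −1 ⇒ G_2=37
G_2=37  [base 6] 6^2 + 1  →[6↦7]→  7^2 + 1 = 50  −1 ⇒ G_3=49
G_3=49  [base 7] 7^2  →[7↦8]→  8^2 = 64  −1 ⇒ G_4=63

7^2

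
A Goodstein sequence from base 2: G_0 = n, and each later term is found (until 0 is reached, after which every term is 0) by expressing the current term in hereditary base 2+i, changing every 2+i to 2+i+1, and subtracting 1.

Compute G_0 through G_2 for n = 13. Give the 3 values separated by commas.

base 2: 13 = 2^(2 + 1) + 2^2 + 1; at 3: 3^(3 + 1) + 3^3 + 1 = 109; next = 108
base 3: 108 = 3^(3 + 1) + 3^3; at 4: 4^(4 + 1) + 4^4 = 1280; next = 1279

13, 108, 1279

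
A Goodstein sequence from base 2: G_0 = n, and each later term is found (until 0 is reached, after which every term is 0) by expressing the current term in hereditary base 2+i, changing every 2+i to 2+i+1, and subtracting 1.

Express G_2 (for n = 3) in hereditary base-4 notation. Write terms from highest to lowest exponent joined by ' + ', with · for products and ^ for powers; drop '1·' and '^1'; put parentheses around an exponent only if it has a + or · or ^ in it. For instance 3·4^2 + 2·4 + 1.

i=0: 3 = 2 + 1 (b=2); 2→3: 3 + 1 = 4; 4−1 = 3
i=1: 3 = 3 (b=3); 3→4: 4 = 4; 4−1 = 3
i=2: 3 = 3 (b=4); 4→5: 3 = 3; 3−1 = 2

3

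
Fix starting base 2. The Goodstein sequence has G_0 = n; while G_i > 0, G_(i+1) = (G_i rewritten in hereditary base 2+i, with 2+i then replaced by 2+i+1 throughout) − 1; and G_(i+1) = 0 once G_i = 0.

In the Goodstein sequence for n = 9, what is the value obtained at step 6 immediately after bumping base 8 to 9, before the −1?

base 2: 9 = 2^(2 + 1) + 1; at 3: 3^(3 + 1) + 1 = 82; next = 81
base 3: 81 = 3^(3 + 1); at 4: 4^(4 + 1) = 1024; next = 1023
base 4: 1023 = 3·4^4 + 3·4^3 + 3·4^2 + 3·4 + 3; at 5: 3·5^5 + 3·5^3 + 3·5^2 + 3·5 + 3 = 9843; next = 9842
base 5: 9842 = 3·5^5 + 3·5^3 + 3·5^2 + 3·5 + 2; at 6: 3·6^6 + 3·6^3 + 3·6^2 + 3·6 + 2 = 140744; next = 140743
base 6: 140743 = 3·6^6 + 3·6^3 + 3·6^2 + 3·6 + 1; at 7: 3·7^7 + 3·7^3 + 3·7^2 + 3·7 + 1 = 2471827; next = 2471826
base 7: 2471826 = 3·7^7 + 3·7^3 + 3·7^2 + 3·7; at 8: 3·8^8 + 3·8^3 + 3·8^2 + 3·8 = 50333400; next = 50333399

1162263922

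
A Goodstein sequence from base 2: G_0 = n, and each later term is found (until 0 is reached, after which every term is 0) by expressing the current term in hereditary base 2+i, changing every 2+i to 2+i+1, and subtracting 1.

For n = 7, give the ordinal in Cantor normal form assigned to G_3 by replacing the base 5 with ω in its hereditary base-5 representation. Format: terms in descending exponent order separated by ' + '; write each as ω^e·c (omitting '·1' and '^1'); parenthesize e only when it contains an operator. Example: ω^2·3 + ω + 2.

ω^ω + 2

[0] 7 ≡ 2^2 + 2 + 1 (base 2). Lift 3: 31. −1: 30.
[1] 30 ≡ 3^3 + 3 (base 3). Lift 4: 260. −1: 259.
[2] 259 ≡ 4^4 + 3 (base 4). Lift 5: 3128. −1: 3127.
[3] 3127 ≡ 5^5 + 2 (base 5). Lift 6: 46658. −1: 46657.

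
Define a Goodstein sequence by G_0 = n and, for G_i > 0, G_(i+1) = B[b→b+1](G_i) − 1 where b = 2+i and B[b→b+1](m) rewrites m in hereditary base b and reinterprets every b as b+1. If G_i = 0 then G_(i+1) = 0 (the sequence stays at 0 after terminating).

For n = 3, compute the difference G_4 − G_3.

-1

G_0=3  [base 2] 2 + 1  →[2↦3]→  3 + 1 = 4  −1 ⇒ G_1=3
G_1=3  [base 3] 3  →[3↦4]→  4 = 4  −1 ⇒ G_2=3
G_2=3  [base 4] 3  →[4↦5]→  3 = 3  −1 ⇒ G_3=2
G_3=2  [base 5] 2  →[5↦6]→  2 = 2  −1 ⇒ G_4=1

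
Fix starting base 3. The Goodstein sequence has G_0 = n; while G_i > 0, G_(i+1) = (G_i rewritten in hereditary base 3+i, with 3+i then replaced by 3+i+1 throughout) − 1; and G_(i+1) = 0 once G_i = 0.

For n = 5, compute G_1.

5

G_0=5  [base 3] 3 + 2  →[3↦4]→  4 + 2 = 6  −1 ⇒ G_1=5
G_1=5  [base 4] 4 + 1  →[4↦5]→  5 + 1 = 6  −1 ⇒ G_2=5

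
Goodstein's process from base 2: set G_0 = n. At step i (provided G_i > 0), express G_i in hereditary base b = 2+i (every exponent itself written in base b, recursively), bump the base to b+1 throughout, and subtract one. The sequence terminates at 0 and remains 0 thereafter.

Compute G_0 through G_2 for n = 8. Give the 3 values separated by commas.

8, 80, 553

base 2: 8 = 2^(2 + 1); at 3: 3^(3 + 1) = 81; next = 80
base 3: 80 = 2·3^3 + 2·3^2 + 2·3 + 2; at 4: 2·4^4 + 2·4^2 + 2·4 + 2 = 554; next = 553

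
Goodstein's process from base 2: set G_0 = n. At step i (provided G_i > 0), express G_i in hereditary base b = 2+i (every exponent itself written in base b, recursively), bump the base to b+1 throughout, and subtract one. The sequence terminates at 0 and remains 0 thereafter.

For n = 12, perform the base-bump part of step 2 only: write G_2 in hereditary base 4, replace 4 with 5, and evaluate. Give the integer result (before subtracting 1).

15686

G_0=12  [base 2] 2^(2 + 1) + 2^2  →[2↦3]→  3^(3 + 1) + 3^3 = 108  −1 ⇒ G_1=107
G_1=107  [base 3] 3^(3 + 1) + 2·3^2 + 2·3 + 2  →[3↦4]→  4^(4 + 1) + 2·4^2 + 2·4 + 2 = 1066  −1 ⇒ G_2=1065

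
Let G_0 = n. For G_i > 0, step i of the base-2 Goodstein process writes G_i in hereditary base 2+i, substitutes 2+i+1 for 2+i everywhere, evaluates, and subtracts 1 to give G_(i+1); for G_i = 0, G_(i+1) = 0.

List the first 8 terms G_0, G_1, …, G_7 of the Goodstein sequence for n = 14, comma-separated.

[0] 14 ≡ 2^(2 + 1) + 2^2 + 2 (base 2). Lift 3: 111. −1: 110.
[1] 110 ≡ 3^(3 + 1) + 3^3 + 2 (base 3). Lift 4: 1282. −1: 1281.
[2] 1281 ≡ 4^(4 + 1) + 4^4 + 1 (base 4). Lift 5: 18751. −1: 18750.
[3] 18750 ≡ 5^(5 + 1) + 5^5 (base 5). Lift 6: 326592. −1: 326591.
[4] 326591 ≡ 6^(6 + 1) + 5·6^5 + 5·6^4 + 5·6^3 + 5·6^2 + 5·6 + 5 (base 6). Lift 7: 5862841. −1: 5862840.
[5] 5862840 ≡ 7^(7 + 1) + 5·7^5 + 5·7^4 + 5·7^3 + 5·7^2 + 5·7 + 4 (base 7). Lift 8: 134404972. −1: 134404971.
[6] 134404971 ≡ 8^(8 + 1) + 5·8^5 + 5·8^4 + 5·8^3 + 5·8^2 + 5·8 + 3 (base 8). Lift 9: 3487116549. −1: 3487116548.

14, 110, 1281, 18750, 326591, 5862840, 134404971, 3487116548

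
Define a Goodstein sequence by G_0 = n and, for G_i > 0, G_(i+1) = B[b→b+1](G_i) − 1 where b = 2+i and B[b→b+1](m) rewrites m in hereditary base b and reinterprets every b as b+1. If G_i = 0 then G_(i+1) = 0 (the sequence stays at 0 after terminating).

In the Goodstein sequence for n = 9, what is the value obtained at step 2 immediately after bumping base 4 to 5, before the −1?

9843

G_0 = 9. HB_2(9) = 2^(2 + 1) + 1. Bump = 82. G_1 = 81.
G_1 = 81. HB_3(81) = 3^(3 + 1). Bump = 1024. G_2 = 1023.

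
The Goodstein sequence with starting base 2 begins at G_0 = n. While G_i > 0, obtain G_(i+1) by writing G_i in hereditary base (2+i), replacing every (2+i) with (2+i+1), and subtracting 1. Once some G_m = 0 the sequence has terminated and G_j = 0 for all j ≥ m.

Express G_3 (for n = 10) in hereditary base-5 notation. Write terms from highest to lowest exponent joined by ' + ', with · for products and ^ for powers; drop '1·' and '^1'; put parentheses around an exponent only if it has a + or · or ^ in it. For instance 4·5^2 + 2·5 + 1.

(0) 10|_2 = 2^(2 + 1) + 2 ↦ 3^(3 + 1) + 3|_3 = 84 ⇒ 83
(1) 83|_3 = 3^(3 + 1) + 2 ↦ 4^(4 + 1) + 2|_4 = 1026 ⇒ 1025
(2) 1025|_4 = 4^(4 + 1) + 1 ↦ 5^(5 + 1) + 1|_5 = 15626 ⇒ 15625
(3) 15625|_5 = 5^(5 + 1) ↦ 6^(6 + 1)|_6 = 279936 ⇒ 279935

5^(5 + 1)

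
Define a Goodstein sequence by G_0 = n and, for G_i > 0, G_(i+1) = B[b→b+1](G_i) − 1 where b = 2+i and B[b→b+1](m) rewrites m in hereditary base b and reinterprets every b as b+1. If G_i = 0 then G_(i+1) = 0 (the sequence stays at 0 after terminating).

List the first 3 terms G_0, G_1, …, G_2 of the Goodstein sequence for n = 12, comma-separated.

G_0=12  [base 2] 2^(2 + 1) + 2^2  →[2↦3]→  3^(3 + 1) + 3^3 = 108  −1 ⇒ G_1=107
G_1=107  [base 3] 3^(3 + 1) + 2·3^2 + 2·3 + 2  →[3↦4]→  4^(4 + 1) + 2·4^2 + 2·4 + 2 = 1066  −1 ⇒ G_2=1065

12, 107, 1065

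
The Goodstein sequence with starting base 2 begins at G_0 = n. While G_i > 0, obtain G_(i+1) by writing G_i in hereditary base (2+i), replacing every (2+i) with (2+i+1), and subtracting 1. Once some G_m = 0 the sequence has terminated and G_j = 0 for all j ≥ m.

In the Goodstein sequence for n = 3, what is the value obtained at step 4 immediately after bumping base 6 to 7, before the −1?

3 —HB2→ 2 + 1 —bump→ 3 + 1 = 4 —(−1)→ 3
3 —HB3→ 3 —bump→ 4 = 4 —(−1)→ 3
3 —HB4→ 3 —bump→ 3 = 3 —(−1)→ 2
2 —HB5→ 2 —bump→ 2 = 2 —(−1)→ 1
1 —HB6→ 1 —bump→ 1 = 1 —(−1)→ 0

1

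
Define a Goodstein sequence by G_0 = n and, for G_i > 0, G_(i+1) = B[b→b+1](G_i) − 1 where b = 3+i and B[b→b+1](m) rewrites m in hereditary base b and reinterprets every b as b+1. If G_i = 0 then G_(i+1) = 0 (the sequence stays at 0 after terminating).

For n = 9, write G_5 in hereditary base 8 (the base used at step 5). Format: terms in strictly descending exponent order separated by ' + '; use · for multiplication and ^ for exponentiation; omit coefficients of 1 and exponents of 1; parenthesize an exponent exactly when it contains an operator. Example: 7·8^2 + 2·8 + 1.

2·8 + 7

(0) 9|_3 = 3^2 ↦ 4^2|_4 = 16 ⇒ 15
(1) 15|_4 = 3·4 + 3 ↦ 3·5 + 3|_5 = 18 ⇒ 17
(2) 17|_5 = 3·5 + 2 ↦ 3·6 + 2|_6 = 20 ⇒ 19
(3) 19|_6 = 3·6 + 1 ↦ 3·7 + 1|_7 = 22 ⇒ 21
(4) 21|_7 = 3·7 ↦ 3·8|_8 = 24 ⇒ 23
(5) 23|_8 = 2·8 + 7 ↦ 2·9 + 7|_9 = 25 ⇒ 24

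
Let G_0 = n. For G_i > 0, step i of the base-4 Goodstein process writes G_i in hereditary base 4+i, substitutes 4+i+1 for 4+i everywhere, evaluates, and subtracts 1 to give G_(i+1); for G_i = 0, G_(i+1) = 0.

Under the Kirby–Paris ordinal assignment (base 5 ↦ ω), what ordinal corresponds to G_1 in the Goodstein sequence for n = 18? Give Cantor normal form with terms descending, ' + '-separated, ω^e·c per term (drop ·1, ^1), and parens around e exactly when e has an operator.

i=0: 18 = 4^2 + 2 (b=4); 4→5: 5^2 + 2 = 27; 27−1 = 26
i=1: 26 = 5^2 + 1 (b=5); 5→6: 6^2 + 1 = 37; 37−1 = 36

ω^2 + 1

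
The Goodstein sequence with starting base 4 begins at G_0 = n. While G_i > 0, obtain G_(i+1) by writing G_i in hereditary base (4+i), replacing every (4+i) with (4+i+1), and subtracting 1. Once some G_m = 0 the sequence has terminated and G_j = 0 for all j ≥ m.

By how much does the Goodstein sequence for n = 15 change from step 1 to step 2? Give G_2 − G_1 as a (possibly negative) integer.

2

i=0: 15 = 3·4 + 3 (b=4); 4→5: 3·5 + 3 = 18; 18−1 = 17
i=1: 17 = 3·5 + 2 (b=5); 5→6: 3·6 + 2 = 20; 20−1 = 19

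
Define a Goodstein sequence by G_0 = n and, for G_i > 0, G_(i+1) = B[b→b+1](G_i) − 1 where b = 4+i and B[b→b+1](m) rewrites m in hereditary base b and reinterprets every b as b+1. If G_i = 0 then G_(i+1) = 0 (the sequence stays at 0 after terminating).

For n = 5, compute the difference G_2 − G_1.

0

i=0: 5 = 4 + 1 (b=4); 4→5: 5 + 1 = 6; 6−1 = 5
i=1: 5 = 5 (b=5); 5→6: 6 = 6; 6−1 = 5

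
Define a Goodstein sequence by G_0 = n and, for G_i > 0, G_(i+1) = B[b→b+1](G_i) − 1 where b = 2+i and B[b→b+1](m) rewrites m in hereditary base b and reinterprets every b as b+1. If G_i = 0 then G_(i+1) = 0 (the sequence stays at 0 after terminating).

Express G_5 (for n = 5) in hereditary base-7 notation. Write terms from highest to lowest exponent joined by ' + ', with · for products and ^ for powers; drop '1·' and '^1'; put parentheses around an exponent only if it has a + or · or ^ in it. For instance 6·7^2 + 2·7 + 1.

3·7^3 + 3·7^2 + 3·7

G_0 = 5. HB_2(5) = 2^2 + 1. Bump = 28. G_1 = 27.
G_1 = 27. HB_3(27) = 3^3. Bump = 256. G_2 = 255.
G_2 = 255. HB_4(255) = 3·4^3 + 3·4^2 + 3·4 + 3. Bump = 468. G_3 = 467.
G_3 = 467. HB_5(467) = 3·5^3 + 3·5^2 + 3·5 + 2. Bump = 776. G_4 = 775.
G_4 = 775. HB_6(775) = 3·6^3 + 3·6^2 + 3·6 + 1. Bump = 1198. G_5 = 1197.
G_5 = 1197. HB_7(1197) = 3·7^3 + 3·7^2 + 3·7. Bump = 1752. G_6 = 1751.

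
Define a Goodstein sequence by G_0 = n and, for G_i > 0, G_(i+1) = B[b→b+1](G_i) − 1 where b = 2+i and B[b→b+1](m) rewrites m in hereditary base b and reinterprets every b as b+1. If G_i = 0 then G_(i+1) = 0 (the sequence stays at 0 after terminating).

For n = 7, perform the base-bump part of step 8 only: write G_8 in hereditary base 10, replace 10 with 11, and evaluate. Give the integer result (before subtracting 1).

(0) 7|_2 = 2^2 + 2 + 1 ↦ 3^3 + 3 + 1|_3 = 31 ⇒ 30
(1) 30|_3 = 3^3 + 3 ↦ 4^4 + 4|_4 = 260 ⇒ 259
(2) 259|_4 = 4^4 + 3 ↦ 5^5 + 3|_5 = 3128 ⇒ 3127
(3) 3127|_5 = 5^5 + 2 ↦ 6^6 + 2|_6 = 46658 ⇒ 46657
(4) 46657|_6 = 6^6 + 1 ↦ 7^7 + 1|_7 = 823544 ⇒ 823543
(5) 823543|_7 = 7^7 ↦ 8^8|_8 = 16777216 ⇒ 16777215
(6) 16777215|_8 = 7·8^7 + 7·8^6 + 7·8^5 + 7·8^4 + 7·8^3 + 7·8^2 + 7·8 + 7 ↦ 7·9^7 + 7·9^6 + 7·9^5 + 7·9^4 + 7·9^3 + 7·9^2 + 7·9 + 7|_9 = 37665880 ⇒ 37665879
(7) 37665879|_9 = 7·9^7 + 7·9^6 + 7·9^5 + 7·9^4 + 7·9^3 + 7·9^2 + 7·9 + 6 ↦ 7·10^7 + 7·10^6 + 7·10^5 + 7·10^4 + 7·10^3 + 7·10^2 + 7·10 + 6|_10 = 77777776 ⇒ 77777775
(8) 77777775|_10 = 7·10^7 + 7·10^6 + 7·10^5 + 7·10^4 + 7·10^3 + 7·10^2 + 7·10 + 5 ↦ 7·11^7 + 7·11^6 + 7·11^5 + 7·11^4 + 7·11^3 + 7·11^2 + 7·11 + 5|_11 = 150051214 ⇒ 150051213

150051214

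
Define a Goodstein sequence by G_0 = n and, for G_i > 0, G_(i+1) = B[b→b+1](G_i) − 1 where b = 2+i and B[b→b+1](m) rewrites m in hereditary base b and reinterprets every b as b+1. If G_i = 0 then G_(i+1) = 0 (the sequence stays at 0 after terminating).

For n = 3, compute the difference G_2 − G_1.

[0] 3 ≡ 2 + 1 (base 2). Lift 3: 4. −1: 3.
[1] 3 ≡ 3 (base 3). Lift 4: 4. −1: 3.

0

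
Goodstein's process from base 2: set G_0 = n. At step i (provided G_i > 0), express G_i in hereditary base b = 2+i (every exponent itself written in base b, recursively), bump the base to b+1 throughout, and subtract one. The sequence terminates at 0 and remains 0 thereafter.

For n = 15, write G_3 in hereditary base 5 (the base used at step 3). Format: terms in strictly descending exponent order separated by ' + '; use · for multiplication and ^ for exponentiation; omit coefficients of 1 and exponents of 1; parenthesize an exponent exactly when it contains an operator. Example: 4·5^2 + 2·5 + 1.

G_0 = 15. HB_2(15) = 2^(2 + 1) + 2^2 + 2 + 1. Bump = 112. G_1 = 111.
G_1 = 111. HB_3(111) = 3^(3 + 1) + 3^3 + 3. Bump = 1284. G_2 = 1283.
G_2 = 1283. HB_4(1283) = 4^(4 + 1) + 4^4 + 3. Bump = 18753. G_3 = 18752.

5^(5 + 1) + 5^5 + 2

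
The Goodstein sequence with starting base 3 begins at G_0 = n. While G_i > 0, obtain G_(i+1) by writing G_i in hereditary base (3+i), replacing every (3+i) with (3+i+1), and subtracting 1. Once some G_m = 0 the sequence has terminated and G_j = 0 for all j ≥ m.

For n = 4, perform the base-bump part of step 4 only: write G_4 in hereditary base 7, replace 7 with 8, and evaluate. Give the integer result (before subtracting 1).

4 —HB3→ 3 + 1 —bump→ 4 + 1 = 5 —(−1)→ 4
4 —HB4→ 4 —bump→ 5 = 5 —(−1)→ 4
4 —HB5→ 4 —bump→ 4 = 4 —(−1)→ 3
3 —HB6→ 3 —bump→ 3 = 3 —(−1)→ 2

2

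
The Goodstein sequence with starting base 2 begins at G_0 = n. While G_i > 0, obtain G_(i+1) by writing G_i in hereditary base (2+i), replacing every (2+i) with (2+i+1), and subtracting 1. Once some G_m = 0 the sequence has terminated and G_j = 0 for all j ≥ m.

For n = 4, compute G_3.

(0) 4|_2 = 2^2 ↦ 3^3|_3 = 27 ⇒ 26
(1) 26|_3 = 2·3^2 + 2·3 + 2 ↦ 2·4^2 + 2·4 + 2|_4 = 42 ⇒ 41
(2) 41|_4 = 2·4^2 + 2·4 + 1 ↦ 2·5^2 + 2·5 + 1|_5 = 61 ⇒ 60

60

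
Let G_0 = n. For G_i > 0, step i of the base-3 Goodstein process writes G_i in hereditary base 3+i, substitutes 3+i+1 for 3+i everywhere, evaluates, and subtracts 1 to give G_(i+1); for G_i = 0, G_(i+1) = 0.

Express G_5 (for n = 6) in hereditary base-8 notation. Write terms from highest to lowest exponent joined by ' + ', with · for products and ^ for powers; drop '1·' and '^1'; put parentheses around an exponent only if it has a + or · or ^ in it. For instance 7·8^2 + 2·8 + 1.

6 —HB3→ 2·3 —bump→ 2·4 = 8 —(−1)→ 7
7 —HB4→ 4 + 3 —bump→ 5 + 3 = 8 —(−1)→ 7
7 —HB5→ 5 + 2 —bump→ 6 + 2 = 8 —(−1)→ 7
7 —HB6→ 6 + 1 —bump→ 7 + 1 = 8 —(−1)→ 7
7 —HB7→ 7 —bump→ 8 = 8 —(−1)→ 7

7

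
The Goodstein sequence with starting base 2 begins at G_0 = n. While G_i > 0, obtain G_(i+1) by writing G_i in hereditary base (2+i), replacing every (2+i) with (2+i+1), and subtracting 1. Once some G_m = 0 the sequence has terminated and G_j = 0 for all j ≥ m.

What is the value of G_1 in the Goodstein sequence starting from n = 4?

26

G_0 = 4. HB_2(4) = 2^2. Bump = 27. G_1 = 26.
G_1 = 26. HB_3(26) = 2·3^2 + 2·3 + 2. Bump = 42. G_2 = 41.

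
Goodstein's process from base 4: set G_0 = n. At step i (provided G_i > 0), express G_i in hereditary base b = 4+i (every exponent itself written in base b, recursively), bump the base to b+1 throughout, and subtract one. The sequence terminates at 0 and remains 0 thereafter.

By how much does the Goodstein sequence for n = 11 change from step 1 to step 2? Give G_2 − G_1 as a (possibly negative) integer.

[0] 11 ≡ 2·4 + 3 (base 4). Lift 5: 13. −1: 12.
[1] 12 ≡ 2·5 + 2 (base 5). Lift 6: 14. −1: 13.

1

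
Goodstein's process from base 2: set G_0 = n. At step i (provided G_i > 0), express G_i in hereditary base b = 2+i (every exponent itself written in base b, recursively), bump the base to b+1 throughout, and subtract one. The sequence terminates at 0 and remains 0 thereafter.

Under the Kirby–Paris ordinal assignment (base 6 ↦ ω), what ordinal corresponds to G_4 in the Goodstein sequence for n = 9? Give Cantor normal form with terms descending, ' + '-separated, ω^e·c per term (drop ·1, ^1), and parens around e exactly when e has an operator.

(0) 9|_2 = 2^(2 + 1) + 1 ↦ 3^(3 + 1) + 1|_3 = 82 ⇒ 81
(1) 81|_3 = 3^(3 + 1) ↦ 4^(4 + 1)|_4 = 1024 ⇒ 1023
(2) 1023|_4 = 3·4^4 + 3·4^3 + 3·4^2 + 3·4 + 3 ↦ 3·5^5 + 3·5^3 + 3·5^2 + 3·5 + 3|_5 = 9843 ⇒ 9842
(3) 9842|_5 = 3·5^5 + 3·5^3 + 3·5^2 + 3·5 + 2 ↦ 3·6^6 + 3·6^3 + 3·6^2 + 3·6 + 2|_6 = 140744 ⇒ 140743
(4) 140743|_6 = 3·6^6 + 3·6^3 + 3·6^2 + 3·6 + 1 ↦ 3·7^7 + 3·7^3 + 3·7^2 + 3·7 + 1|_7 = 2471827 ⇒ 2471826

ω^ω·3 + ω^3·3 + ω^2·3 + ω·3 + 1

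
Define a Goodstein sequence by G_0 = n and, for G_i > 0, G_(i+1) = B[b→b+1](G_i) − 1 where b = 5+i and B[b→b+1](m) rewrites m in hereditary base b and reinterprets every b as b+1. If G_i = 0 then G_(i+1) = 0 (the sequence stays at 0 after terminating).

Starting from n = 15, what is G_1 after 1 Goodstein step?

17

step 0: 15 = 3·5; sub 6 for 5: 3·6; = 18; G_1 = 18−1 = 17
step 1: 17 = 2·6 + 5; sub 7 for 6: 2·7 + 5; = 19; G_2 = 19−1 = 18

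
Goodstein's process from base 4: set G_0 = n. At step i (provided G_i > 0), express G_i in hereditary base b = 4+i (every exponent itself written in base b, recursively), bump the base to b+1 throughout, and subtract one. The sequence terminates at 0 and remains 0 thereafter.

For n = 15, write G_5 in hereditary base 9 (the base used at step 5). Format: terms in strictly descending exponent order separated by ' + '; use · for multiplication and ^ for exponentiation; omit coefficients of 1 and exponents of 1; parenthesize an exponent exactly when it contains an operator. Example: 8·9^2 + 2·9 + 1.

2·9 + 6

step 0: 15 = 3·4 + 3; sub 5 for 4: 3·5 + 3; = 18; G_1 = 18−1 = 17
step 1: 17 = 3·5 + 2; sub 6 for 5: 3·6 + 2; = 20; G_2 = 20−1 = 19
step 2: 19 = 3·6 + 1; sub 7 for 6: 3·7 + 1; = 22; G_3 = 22−1 = 21
step 3: 21 = 3·7; sub 8 for 7: 3·8; = 24; G_4 = 24−1 = 23
step 4: 23 = 2·8 + 7; sub 9 for 8: 2·9 + 7; = 25; G_5 = 25−1 = 24
step 5: 24 = 2·9 + 6; sub 10 for 9: 2·10 + 6; = 26; G_6 = 26−1 = 25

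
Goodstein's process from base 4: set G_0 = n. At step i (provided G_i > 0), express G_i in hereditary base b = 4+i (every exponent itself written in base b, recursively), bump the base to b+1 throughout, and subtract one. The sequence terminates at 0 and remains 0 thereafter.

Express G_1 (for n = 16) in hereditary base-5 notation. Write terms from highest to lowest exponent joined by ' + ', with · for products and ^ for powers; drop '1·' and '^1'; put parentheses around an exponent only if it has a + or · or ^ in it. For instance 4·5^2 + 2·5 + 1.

[0] 16 ≡ 4^2 (base 4). Lift 5: 25. −1: 24.
[1] 24 ≡ 4·5 + 4 (base 5). Lift 6: 28. −1: 27.

4·5 + 4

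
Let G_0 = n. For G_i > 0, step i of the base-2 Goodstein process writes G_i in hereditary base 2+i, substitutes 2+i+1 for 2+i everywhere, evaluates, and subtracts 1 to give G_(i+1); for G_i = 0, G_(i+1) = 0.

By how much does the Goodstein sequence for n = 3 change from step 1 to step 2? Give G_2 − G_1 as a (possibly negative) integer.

0

i=0: 3 = 2 + 1 (b=2); 2→3: 3 + 1 = 4; 4−1 = 3
i=1: 3 = 3 (b=3); 3→4: 4 = 4; 4−1 = 3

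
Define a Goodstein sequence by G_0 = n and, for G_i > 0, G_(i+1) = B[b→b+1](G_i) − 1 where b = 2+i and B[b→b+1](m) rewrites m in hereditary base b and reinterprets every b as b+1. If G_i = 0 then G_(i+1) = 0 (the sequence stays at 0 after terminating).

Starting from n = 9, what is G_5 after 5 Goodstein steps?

2471826

G_0=9  [base 2] 2^(2 + 1) + 1  →[2↦3]→  3^(3 + 1) + 1 = 82  −1 ⇒ G_1=81
G_1=81  [base 3] 3^(3 + 1)  →[3↦4]→  4^(4 + 1) = 1024  −1 ⇒ G_2=1023
G_2=1023  [base 4] 3·4^4 + 3·4^3 + 3·4^2 + 3·4 + 3  →[4↦5]→  3·5^5 + 3·5^3 + 3·5^2 + 3·5 + 3 = 9843  −1 ⇒ G_3=9842
G_3=9842  [base 5] 3·5^5 + 3·5^3 + 3·5^2 + 3·5 + 2  →[5↦6]→  3·6^6 + 3·6^3 + 3·6^2 + 3·6 + 2 = 140744  −1 ⇒ G_4=140743
G_4=140743  [base 6] 3·6^6 + 3·6^3 + 3·6^2 + 3·6 + 1  →[6↦7]→  3·7^7 + 3·7^3 + 3·7^2 + 3·7 + 1 = 2471827  −1 ⇒ G_5=2471826
G_5=2471826  [base 7] 3·7^7 + 3·7^3 + 3·7^2 + 3·7  →[7↦8]→  3·8^8 + 3·8^3 + 3·8^2 + 3·8 = 50333400  −1 ⇒ G_6=50333399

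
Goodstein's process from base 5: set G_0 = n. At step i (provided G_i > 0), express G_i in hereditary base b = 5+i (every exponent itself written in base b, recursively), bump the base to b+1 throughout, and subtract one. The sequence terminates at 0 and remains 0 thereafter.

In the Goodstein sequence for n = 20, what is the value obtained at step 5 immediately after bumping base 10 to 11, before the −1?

34

G_0=20  [base 5] 4·5  →[5↦6]→  4·6 = 24  −1 ⇒ G_1=23
G_1=23  [base 6] 3·6 + 5  →[6↦7]→  3·7 + 5 = 26  −1 ⇒ G_2=25
G_2=25  [base 7] 3·7 + 4  →[7↦8]→  3·8 + 4 = 28  −1 ⇒ G_3=27
G_3=27  [base 8] 3·8 + 3  →[8↦9]→  3·9 + 3 = 30  −1 ⇒ G_4=29
G_4=29  [base 9] 3·9 + 2  →[9↦10]→  3·10 + 2 = 32  −1 ⇒ G_5=31
G_5=31  [base 10] 3·10 + 1  →[10↦11]→  3·11 + 1 = 34  −1 ⇒ G_6=33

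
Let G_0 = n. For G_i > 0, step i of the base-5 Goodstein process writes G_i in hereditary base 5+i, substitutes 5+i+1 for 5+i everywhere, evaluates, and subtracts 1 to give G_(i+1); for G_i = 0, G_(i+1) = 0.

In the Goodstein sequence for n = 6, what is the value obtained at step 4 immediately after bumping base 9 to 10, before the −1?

6 —HB5→ 5 + 1 —bump→ 6 + 1 = 7 —(−1)→ 6
6 —HB6→ 6 —bump→ 7 = 7 —(−1)→ 6
6 —HB7→ 6 —bump→ 6 = 6 —(−1)→ 5
5 —HB8→ 5 —bump→ 5 = 5 —(−1)→ 4

4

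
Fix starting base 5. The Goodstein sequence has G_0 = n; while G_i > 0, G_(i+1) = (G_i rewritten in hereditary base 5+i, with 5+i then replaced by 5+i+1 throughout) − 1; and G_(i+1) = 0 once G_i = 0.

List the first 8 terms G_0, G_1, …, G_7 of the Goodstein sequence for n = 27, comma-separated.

27, 37, 49, 63, 69, 75, 81, 87

G_0 = 27. HB_5(27) = 5^2 + 2. Bump = 38. G_1 = 37.
G_1 = 37. HB_6(37) = 6^2 + 1. Bump = 50. G_2 = 49.
G_2 = 49. HB_7(49) = 7^2. Bump = 64. G_3 = 63.
G_3 = 63. HB_8(63) = 7·8 + 7. Bump = 70. G_4 = 69.
G_4 = 69. HB_9(69) = 7·9 + 6. Bump = 76. G_5 = 75.
G_5 = 75. HB_10(75) = 7·10 + 5. Bump = 82. G_6 = 81.
G_6 = 81. HB_11(81) = 7·11 + 4. Bump = 88. G_7 = 87.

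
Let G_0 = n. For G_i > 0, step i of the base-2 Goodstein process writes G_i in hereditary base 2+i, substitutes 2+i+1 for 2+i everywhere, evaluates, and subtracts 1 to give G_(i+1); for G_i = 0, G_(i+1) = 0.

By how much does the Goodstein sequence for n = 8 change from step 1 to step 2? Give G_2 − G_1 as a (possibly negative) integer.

step 0: 8 = 2^(2 + 1); sub 3 for 2: 3^(3 + 1); = 81; G_1 = 81−1 = 80
step 1: 80 = 2·3^3 + 2·3^2 + 2·3 + 2; sub 4 for 3: 2·4^4 + 2·4^2 + 2·4 + 2; = 554; G_2 = 554−1 = 553

473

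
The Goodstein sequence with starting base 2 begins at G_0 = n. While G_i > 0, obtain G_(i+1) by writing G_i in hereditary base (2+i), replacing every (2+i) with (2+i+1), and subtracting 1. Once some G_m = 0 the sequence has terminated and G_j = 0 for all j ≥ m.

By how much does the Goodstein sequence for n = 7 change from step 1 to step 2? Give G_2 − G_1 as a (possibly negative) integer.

7 —HB2→ 2^2 + 2 + 1 —bump→ 3^3 + 3 + 1 = 31 —(−1)→ 30
30 —HB3→ 3^3 + 3 —bump→ 4^4 + 4 = 260 —(−1)→ 259

229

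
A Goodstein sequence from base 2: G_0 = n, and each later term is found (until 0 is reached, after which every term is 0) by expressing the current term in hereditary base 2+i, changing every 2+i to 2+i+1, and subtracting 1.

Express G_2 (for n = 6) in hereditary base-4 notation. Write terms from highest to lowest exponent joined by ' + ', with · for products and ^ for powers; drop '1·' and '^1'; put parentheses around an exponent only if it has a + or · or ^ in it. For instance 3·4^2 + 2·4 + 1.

4^4 + 1

6 —HB2→ 2^2 + 2 —bump→ 3^3 + 3 = 30 —(−1)→ 29
29 —HB3→ 3^3 + 2 —bump→ 4^4 + 2 = 258 —(−1)→ 257
257 —HB4→ 4^4 + 1 —bump→ 5^5 + 1 = 3126 —(−1)→ 3125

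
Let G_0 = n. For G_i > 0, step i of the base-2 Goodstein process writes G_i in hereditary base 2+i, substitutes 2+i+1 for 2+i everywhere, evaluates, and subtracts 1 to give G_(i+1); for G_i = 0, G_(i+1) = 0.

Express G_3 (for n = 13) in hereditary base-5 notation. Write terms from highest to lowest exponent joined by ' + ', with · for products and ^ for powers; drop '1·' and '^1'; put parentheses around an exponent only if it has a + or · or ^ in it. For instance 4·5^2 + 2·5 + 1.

5^(5 + 1) + 3·5^3 + 3·5^2 + 3·5 + 2

(0) 13|_2 = 2^(2 + 1) + 2^2 + 1 ↦ 3^(3 + 1) + 3^3 + 1|_3 = 109 ⇒ 108
(1) 108|_3 = 3^(3 + 1) + 3^3 ↦ 4^(4 + 1) + 4^4|_4 = 1280 ⇒ 1279
(2) 1279|_4 = 4^(4 + 1) + 3·4^3 + 3·4^2 + 3·4 + 3 ↦ 5^(5 + 1) + 3·5^3 + 3·5^2 + 3·5 + 3|_5 = 16093 ⇒ 16092
(3) 16092|_5 = 5^(5 + 1) + 3·5^3 + 3·5^2 + 3·5 + 2 ↦ 6^(6 + 1) + 3·6^3 + 3·6^2 + 3·6 + 2|_6 = 280712 ⇒ 280711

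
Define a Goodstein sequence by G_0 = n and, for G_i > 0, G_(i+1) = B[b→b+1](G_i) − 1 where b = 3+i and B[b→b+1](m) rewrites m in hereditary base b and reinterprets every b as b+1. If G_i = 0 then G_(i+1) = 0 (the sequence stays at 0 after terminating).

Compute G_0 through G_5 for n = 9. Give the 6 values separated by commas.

9, 15, 17, 19, 21, 23

G_0=9  [base 3] 3^2  →[3↦4]→  4^2 = 16  −1 ⇒ G_1=15
G_1=15  [base 4] 3·4 + 3  →[4↦5]→  3·5 + 3 = 18  −1 ⇒ G_2=17
G_2=17  [base 5] 3·5 + 2  →[5↦6]→  3·6 + 2 = 20  −1 ⇒ G_3=19
G_3=19  [base 6] 3·6 + 1  →[6↦7]→  3·7 + 1 = 22  −1 ⇒ G_4=21
G_4=21  [base 7] 3·7  →[7↦8]→  3·8 = 24  −1 ⇒ G_5=23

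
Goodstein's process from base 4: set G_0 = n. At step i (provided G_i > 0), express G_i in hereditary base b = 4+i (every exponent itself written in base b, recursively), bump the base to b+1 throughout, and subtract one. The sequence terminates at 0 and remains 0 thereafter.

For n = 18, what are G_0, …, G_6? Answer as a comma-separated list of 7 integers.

18, 26, 36, 48, 53, 58, 63

G_0=18  [base 4] 4^2 + 2  →[4↦5]→  5^2 + 2 = 27  −1 ⇒ G_1=26
G_1=26  [base 5] 5^2 + 1  →[5↦6]→  6^2 + 1 = 37  −1 ⇒ G_2=36
G_2=36  [base 6] 6^2  →[6↦7]→  7^2 = 49  −1 ⇒ G_3=48
G_3=48  [base 7] 6·7 + 6  →[7↦8]→  6·8 + 6 = 54  −1 ⇒ G_4=53
G_4=53  [base 8] 6·8 + 5  →[8↦9]→  6·9 + 5 = 59  −1 ⇒ G_5=58
G_5=58  [base 9] 6·9 + 4  →[9↦10]→  6·10 + 4 = 64  −1 ⇒ G_6=63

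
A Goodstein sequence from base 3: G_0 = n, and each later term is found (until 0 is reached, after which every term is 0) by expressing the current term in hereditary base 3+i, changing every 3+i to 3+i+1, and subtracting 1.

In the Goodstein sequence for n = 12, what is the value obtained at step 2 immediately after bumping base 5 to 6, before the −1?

38

i=0: 12 = 3^2 + 3 (b=3); 3→4: 4^2 + 4 = 20; 20−1 = 19
i=1: 19 = 4^2 + 3 (b=4); 4→5: 5^2 + 3 = 28; 28−1 = 27
i=2: 27 = 5^2 + 2 (b=5); 5→6: 6^2 + 2 = 38; 38−1 = 37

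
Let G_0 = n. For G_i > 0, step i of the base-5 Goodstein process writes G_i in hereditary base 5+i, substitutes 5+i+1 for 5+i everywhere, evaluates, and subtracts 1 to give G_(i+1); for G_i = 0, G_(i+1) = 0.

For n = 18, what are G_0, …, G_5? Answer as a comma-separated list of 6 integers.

G_0=18  [base 5] 3·5 + 3  →[5↦6]→  3·6 + 3 = 21  −1 ⇒ G_1=20
G_1=20  [base 6] 3·6 + 2  →[6↦7]→  3·7 + 2 = 23  −1 ⇒ G_2=22
G_2=22  [base 7] 3·7 + 1  →[7↦8]→  3·8 + 1 = 25  −1 ⇒ G_3=24
G_3=24  [base 8] 3·8  →[8↦9]→  3·9 = 27  −1 ⇒ G_4=26
G_4=26  [base 9] 2·9 + 8  →[9↦10]→  2·10 + 8 = 28  −1 ⇒ G_5=27

18, 20, 22, 24, 26, 27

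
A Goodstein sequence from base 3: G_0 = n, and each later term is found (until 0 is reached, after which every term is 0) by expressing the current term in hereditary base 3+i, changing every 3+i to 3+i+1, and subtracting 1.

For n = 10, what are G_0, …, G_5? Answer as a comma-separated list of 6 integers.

10, 16, 24, 27, 30, 33

10 —HB3→ 3^2 + 1 —bump→ 4^2 + 1 = 17 —(−1)→ 16
16 —HB4→ 4^2 —bump→ 5^2 = 25 —(−1)→ 24
24 —HB5→ 4·5 + 4 —bump→ 4·6 + 4 = 28 —(−1)→ 27
27 —HB6→ 4·6 + 3 —bump→ 4·7 + 3 = 31 —(−1)→ 30
30 —HB7→ 4·7 + 2 —bump→ 4·8 + 2 = 34 —(−1)→ 33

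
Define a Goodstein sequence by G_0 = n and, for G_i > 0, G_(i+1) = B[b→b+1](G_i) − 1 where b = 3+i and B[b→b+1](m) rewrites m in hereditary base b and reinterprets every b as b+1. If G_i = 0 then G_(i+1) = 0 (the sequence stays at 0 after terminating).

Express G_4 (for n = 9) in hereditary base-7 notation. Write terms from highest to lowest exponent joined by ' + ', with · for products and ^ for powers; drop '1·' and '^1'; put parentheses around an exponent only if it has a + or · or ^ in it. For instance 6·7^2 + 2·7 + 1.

3·7

i=0: 9 = 3^2 (b=3); 3→4: 4^2 = 16; 16−1 = 15
i=1: 15 = 3·4 + 3 (b=4); 4→5: 3·5 + 3 = 18; 18−1 = 17
i=2: 17 = 3·5 + 2 (b=5); 5→6: 3·6 + 2 = 20; 20−1 = 19
i=3: 19 = 3·6 + 1 (b=6); 6→7: 3·7 + 1 = 22; 22−1 = 21
i=4: 21 = 3·7 (b=7); 7→8: 3·8 = 24; 24−1 = 23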